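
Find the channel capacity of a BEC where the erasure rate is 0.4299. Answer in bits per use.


C = 1 - epsilon = 1 - 0.4299 = 0.5701

0.5701 bits


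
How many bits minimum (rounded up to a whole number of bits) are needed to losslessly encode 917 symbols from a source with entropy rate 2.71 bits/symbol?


Minimum bits >= n * H = 917 * 2.71 = 2485.07, rounded up to a whole number of bits = 2486

2486 bits


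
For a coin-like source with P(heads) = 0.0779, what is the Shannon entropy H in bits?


H = -p*log2(p) - (1-p)*log2(1-p). -0.0779*log2(0.0779) = 0.286846; -0.9221*log2(0.9221) = 0.107890. H = 0.286846 + 0.107890 = 0.3947

0.3947 bits


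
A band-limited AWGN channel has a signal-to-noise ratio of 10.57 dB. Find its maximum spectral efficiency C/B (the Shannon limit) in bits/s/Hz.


SNR_linear = 10^(10.57/10) = 11.4025; C/B = log2(1 + SNR_linear) = log2(1 + 11.4025) = 3.6326

3.6326 bits/s/Hz


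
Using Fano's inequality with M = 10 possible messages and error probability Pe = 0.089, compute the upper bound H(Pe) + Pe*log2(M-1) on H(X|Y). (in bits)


H(Pe) = -Pe*log2(Pe) - (1-Pe)*log2(1-Pe) = -0.089*log2(0.089) - 0.911*log2(0.911) = 0.310615 + 0.122509 = 0.4331. Pe*log2(M-1) = 0.089*log2(9) = 0.282123. Bound = H(Pe) + Pe*log2(M-1) = 0.310615 + 0.122509 + 0.282123 = 0.7152

0.7152 bits


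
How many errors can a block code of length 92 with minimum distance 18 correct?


Correction capability = floor((d-1)/2) = floor((18-1)/2) = 8

8 errors


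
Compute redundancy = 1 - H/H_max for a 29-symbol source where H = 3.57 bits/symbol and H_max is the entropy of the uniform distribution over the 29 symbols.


H_max = log2(K) = log2(29) = 4.858 bits/symbol. Redundancy = 1 - H/H_max = 1 - 3.57/4.858 = 1 - 0.7349 = 0.2651

0.2651


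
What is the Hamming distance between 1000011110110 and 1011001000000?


Count differing positions: . . ^ ^ . ^ . ^ ^ . ^ ^ . = 7 differences

7


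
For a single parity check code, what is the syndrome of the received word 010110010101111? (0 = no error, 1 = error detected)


Syndrome = XOR of all bits = 0 XOR 1 XOR 0 XOR 1 XOR 1 XOR 0 XOR 0 XOR 1 XOR 0 XOR 1 XOR 0 XOR 1 XOR 1 XOR 1 XOR 1 = 1

1


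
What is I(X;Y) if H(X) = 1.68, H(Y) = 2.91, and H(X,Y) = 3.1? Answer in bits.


I(X;Y) = H(X) + H(Y) - H(X,Y) = 1.68 + 2.91 - 3.1 = 1.49

1.49 bits


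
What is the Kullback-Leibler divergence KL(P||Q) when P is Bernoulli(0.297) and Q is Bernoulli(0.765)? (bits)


KL = p*log2(p/q) + (1-p)*log2((1-p)/(1-q)) = 0.297*log2(0.297/0.765) + 0.703*log2(0.703/0.235) = 0.7059

0.7059 bits


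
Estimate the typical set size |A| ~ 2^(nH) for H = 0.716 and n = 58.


log2|A_typical| = nH = 58 * 0.716 = 41.528, so |A_typical| ~ 2^41.528 = 3.171e+12

3.171e+12


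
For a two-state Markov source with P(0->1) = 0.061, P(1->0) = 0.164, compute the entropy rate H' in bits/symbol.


Stationary distribution: pi_0 = p10/(p01+p10) = 0.7289, pi_1 = 0.2711. Entropy rate H' = pi_0*H(p01) + pi_1*H(p10) = 0.7289*0.3314 + 0.2711*0.6438 = 0.4161

0.4161 bits/symbol


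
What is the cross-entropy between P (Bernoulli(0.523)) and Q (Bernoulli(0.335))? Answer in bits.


H(P,Q) = -p*log2(q) - (1-p)*log2(1-q). -0.523*log2(0.335) = 0.825172; -0.477*log2(0.665) = 0.280750. H(P,Q) = 0.825172 + 0.280750 = 1.1059

1.1059 bits


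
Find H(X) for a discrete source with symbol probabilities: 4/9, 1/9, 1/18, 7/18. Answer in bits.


H = -sum(p_i * log2(p_i)). Terms: -(4/9)*log2(4/9) = 0.519967; -(1/9)*log2(1/9) = 0.352214; -(1/18)*log2(1/18) = 0.231663; -(7/18)*log2(7/18) = 0.529888. H = 0.519967 + 0.352214 + 0.231663 + 0.529888 = 1.6337

1.6337 bits


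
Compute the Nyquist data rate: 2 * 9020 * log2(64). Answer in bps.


Rate = 2 * B * log2(M) = 2 * 9020 * 6.0 = 108240.0

108240.0 bps


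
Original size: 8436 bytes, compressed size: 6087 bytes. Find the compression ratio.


Ratio = original / compressed = 8436 / 6087 = 1.3859

1.3859


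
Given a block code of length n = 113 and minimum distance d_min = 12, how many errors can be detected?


Detection capability = d_min - 1 = 12 - 1 = 11

11 errors


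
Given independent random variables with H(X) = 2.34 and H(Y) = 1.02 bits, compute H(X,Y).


For independent variables, H(X,Y) = H(X) + H(Y) = 2.34 + 1.02 = 3.36

3.36 bits


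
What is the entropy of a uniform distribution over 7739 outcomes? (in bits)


H = log2(n) = log2(7739) = 12.9179

12.9179 bits


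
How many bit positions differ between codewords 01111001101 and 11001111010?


Count differing positions: ^ . ^ ^ . ^ ^ . ^ ^ ^ = 8 differences

8


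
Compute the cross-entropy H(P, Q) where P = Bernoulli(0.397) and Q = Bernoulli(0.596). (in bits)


H(P,Q) = -p*log2(q) - (1-p)*log2(1-q). -0.397*log2(0.596) = 0.296406; -0.603*log2(0.404) = 0.788466. H(P,Q) = 0.296406 + 0.788466 = 1.0849

1.0849 bits


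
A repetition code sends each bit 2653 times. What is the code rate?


Rate = k/n = 1/2653

1/2653


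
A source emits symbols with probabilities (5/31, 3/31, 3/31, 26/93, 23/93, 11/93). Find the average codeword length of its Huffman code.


Huffman construction (repeatedly merge the two least-probable nodes; each merge adds 1 bit to every symbol beneath it): 3/31 + 3/31 = 6/31; 11/93 + 5/31 = 26/93; 6/31 + 23/93 = 41/93; 26/93 + 26/93 = 52/93; 41/93 + 52/93 = 1. Resulting codeword lengths (in the order the probabilities were given): (3, 3, 3, 2, 2, 3). L_avg = sum(p_i * l_i) = 5/31*3 + 3/31*3 + 3/31*3 + 26/93*2 + 23/93*2 + 11/93*3 = 230/93 = 2.4731

2.4731 bits


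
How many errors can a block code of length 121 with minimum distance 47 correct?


Correction capability = floor((d-1)/2) = floor((47-1)/2) = 23

23 errors


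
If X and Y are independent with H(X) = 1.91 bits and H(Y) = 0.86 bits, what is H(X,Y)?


For independent variables, H(X,Y) = H(X) + H(Y) = 1.91 + 0.86 = 2.77

2.77 bits


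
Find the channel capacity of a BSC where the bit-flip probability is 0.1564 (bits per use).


H(p) = -p*log2(p) - (1-p)*log2(1-p) = -0.1564*log2(0.1564) - 0.8436*log2(0.8436) = 0.418634 + 0.206993 = 0.6256. C = 1 - H(p) = 1 - 0.6256 = 0.3744

0.3744 bits


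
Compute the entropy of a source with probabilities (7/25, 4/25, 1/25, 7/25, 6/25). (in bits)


H = -sum(p_i * log2(p_i)). Terms: -(7/25)*log2(7/25) = 0.514220; -(4/25)*log2(4/25) = 0.423017; -(1/25)*log2(1/25) = 0.185754; -(7/25)*log2(7/25) = 0.514220; -(6/25)*log2(6/25) = 0.494134. H = 0.514220 + 0.423017 + 0.185754 + 0.514220 + 0.494134 = 2.1313

2.1313 bits


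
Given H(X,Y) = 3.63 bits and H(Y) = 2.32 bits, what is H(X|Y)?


H(X|Y) = H(X,Y) - H(Y) = 3.63 - 2.32 = 1.31

1.31 bits


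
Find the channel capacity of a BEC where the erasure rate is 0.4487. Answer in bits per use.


C = 1 - epsilon = 1 - 0.4487 = 0.5513

0.5513 bits


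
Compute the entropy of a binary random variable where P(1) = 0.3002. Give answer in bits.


H = -p*log2(p) - (1-p)*log2(1-p). -0.3002*log2(0.3002) = 0.521148; -0.6998*log2(0.6998) = 0.360387. H = 0.521148 + 0.360387 = 0.8815

0.8815 bits


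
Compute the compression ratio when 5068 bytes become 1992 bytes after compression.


Ratio = original / compressed = 5068 / 1992 = 2.5442

2.5442


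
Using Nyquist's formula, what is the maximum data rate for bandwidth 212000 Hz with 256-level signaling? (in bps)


Rate = 2 * B * log2(M) = 2 * 212000 * 8.0 = 3392000.0

3392000.0 bps


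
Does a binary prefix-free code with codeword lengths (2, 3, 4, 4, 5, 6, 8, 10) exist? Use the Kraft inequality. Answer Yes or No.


Kraft sum = sum(2^(-l_i)) = 0.5518, need <= 1. Result: satisfied (a binary prefix-free code with these lengths exists)

Yes


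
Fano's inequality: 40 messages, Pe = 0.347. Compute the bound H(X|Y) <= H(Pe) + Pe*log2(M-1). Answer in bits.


H(Pe) = -Pe*log2(Pe) - (1-Pe)*log2(1-Pe) = -0.347*log2(0.347) - 0.653*log2(0.653) = 0.529866 + 0.401494 = 0.9314. Pe*log2(M-1) = 0.347*log2(39) = 1.834035. Bound = H(Pe) + Pe*log2(M-1) = 0.529866 + 0.401494 + 1.834035 = 2.7654

2.7654 bits


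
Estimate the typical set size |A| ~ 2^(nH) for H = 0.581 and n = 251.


log2|A_typical| = nH = 251 * 0.581 = 145.831, so |A_typical| ~ 2^145.831 = 7.934e+43

7.934e+43


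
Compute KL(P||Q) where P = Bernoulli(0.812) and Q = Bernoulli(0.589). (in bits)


KL = p*log2(p/q) + (1-p)*log2((1-p)/(1-q)) = 0.812*log2(0.812/0.589) + 0.188*log2(0.188/0.411) = 0.164

0.164 bits


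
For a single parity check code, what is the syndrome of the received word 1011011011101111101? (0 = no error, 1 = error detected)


Syndrome = XOR of all bits = 1 XOR 0 XOR 1 XOR 1 XOR 0 XOR 1 XOR 1 XOR 0 XOR 1 XOR 1 XOR 1 XOR 0 XOR 1 XOR 1 XOR 1 XOR 1 XOR 1 XOR 0 XOR 1 = 0

0


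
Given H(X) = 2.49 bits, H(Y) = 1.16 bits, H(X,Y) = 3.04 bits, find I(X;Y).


I(X;Y) = H(X) + H(Y) - H(X,Y) = 2.49 + 1.16 - 3.04 = 0.61

0.61 bits


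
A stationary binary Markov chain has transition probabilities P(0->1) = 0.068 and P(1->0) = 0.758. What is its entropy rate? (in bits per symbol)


Stationary distribution: pi_0 = p10/(p01+p10) = 0.9177, pi_1 = 0.0823. Entropy rate H' = pi_0*H(p01) + pi_1*H(p10) = 0.9177*0.3584 + 0.0823*0.7984 = 0.3946

0.3946 bits/symbol


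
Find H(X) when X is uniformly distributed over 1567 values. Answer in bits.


H = log2(n) = log2(1567) = 10.6138

10.6138 bits


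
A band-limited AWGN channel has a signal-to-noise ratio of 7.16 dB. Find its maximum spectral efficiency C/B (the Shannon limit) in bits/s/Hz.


SNR_linear = 10^(7.16/10) = 5.2; C/B = log2(1 + SNR_linear) = log2(1 + 5.2) = 2.6323

2.6323 bits/s/Hz


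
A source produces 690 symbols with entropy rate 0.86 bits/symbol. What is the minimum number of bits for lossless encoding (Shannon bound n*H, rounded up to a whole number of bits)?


Minimum bits >= n * H = 690 * 0.86 = 593.4, rounded up to a whole number of bits = 594

594 bits


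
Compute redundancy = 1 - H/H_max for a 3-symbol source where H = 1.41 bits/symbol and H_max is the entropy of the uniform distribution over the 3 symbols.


H_max = log2(K) = log2(3) = 1.585 bits/symbol. Redundancy = 1 - H/H_max = 1 - 1.41/1.585 = 1 - 0.8896 = 0.1104

0.1104


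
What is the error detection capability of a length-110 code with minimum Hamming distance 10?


Detection capability = d_min - 1 = 10 - 1 = 9

9 errors


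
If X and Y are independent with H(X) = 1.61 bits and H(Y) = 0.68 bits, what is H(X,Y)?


For independent variables, H(X,Y) = H(X) + H(Y) = 1.61 + 0.68 = 2.29

2.29 bits


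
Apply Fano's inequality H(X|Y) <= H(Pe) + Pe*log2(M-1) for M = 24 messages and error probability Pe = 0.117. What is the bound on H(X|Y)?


H(Pe) = -Pe*log2(Pe) - (1-Pe)*log2(1-Pe) = -0.117*log2(0.117) - 0.883*log2(0.883) = 0.362164 + 0.158511 = 0.5207. Pe*log2(M-1) = 0.117*log2(23) = 0.529257. Bound = H(Pe) + Pe*log2(M-1) = 0.362164 + 0.158511 + 0.529257 = 1.0499

1.0499 bits


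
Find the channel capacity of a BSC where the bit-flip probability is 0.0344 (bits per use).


H(p) = -p*log2(p) - (1-p)*log2(1-p) = -0.0344*log2(0.0344) - 0.9656*log2(0.9656) = 0.167234 + 0.048765 = 0.216. C = 1 - H(p) = 1 - 0.216 = 0.784

0.784 bits


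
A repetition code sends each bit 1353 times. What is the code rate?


Rate = k/n = 1/1353

1/1353


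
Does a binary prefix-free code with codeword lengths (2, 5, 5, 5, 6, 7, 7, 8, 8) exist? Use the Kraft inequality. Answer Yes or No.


Kraft sum = sum(2^(-l_i)) = 0.3828, need <= 1. Result: satisfied (a binary prefix-free code with these lengths exists)

Yes


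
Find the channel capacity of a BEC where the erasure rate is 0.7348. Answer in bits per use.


C = 1 - epsilon = 1 - 0.7348 = 0.2652

0.2652 bits


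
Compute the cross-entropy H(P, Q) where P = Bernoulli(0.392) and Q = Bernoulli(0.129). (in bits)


H(P,Q) = -p*log2(q) - (1-p)*log2(1-q). -0.392*log2(0.129) = 1.158186; -0.608*log2(0.871) = 0.121147. H(P,Q) = 1.158186 + 0.121147 = 1.2793

1.2793 bits


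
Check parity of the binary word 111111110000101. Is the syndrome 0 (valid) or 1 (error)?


Syndrome = XOR of all bits = 1 XOR 1 XOR 1 XOR 1 XOR 1 XOR 1 XOR 1 XOR 1 XOR 0 XOR 0 XOR 0 XOR 0 XOR 1 XOR 0 XOR 1 = 0

0


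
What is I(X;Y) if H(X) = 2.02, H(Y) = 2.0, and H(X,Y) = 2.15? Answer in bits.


I(X;Y) = H(X) + H(Y) - H(X,Y) = 2.02 + 2.0 - 2.15 = 1.87

1.87 bits


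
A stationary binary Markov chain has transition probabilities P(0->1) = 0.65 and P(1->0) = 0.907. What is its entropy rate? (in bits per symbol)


Stationary distribution: pi_0 = p10/(p01+p10) = 0.5825, pi_1 = 0.4175. Entropy rate H' = pi_0*H(p01) + pi_1*H(p10) = 0.5825*0.9341 + 0.4175*0.4464 = 0.7305

0.7305 bits/symbol


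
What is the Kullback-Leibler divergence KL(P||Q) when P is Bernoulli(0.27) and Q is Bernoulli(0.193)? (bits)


KL = p*log2(p/q) + (1-p)*log2((1-p)/(1-q)) = 0.27*log2(0.27/0.193) + 0.73*log2(0.73/0.807) = 0.0252

0.0252 bits


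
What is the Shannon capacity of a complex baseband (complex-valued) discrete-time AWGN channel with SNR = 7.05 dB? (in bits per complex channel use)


SNR_linear = 10^(7.05/10) = 5.0699; C = log2(1 + SNR_linear) = log2(1 + 5.0699) = 2.6017

2.6017 bits/channel use


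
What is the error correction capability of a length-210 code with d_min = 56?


Correction capability = floor((d-1)/2) = floor((56-1)/2) = 27

27 errors


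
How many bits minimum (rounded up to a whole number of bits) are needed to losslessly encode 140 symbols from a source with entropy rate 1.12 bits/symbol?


Minimum bits >= n * H = 140 * 1.12 = 156.8, rounded up to a whole number of bits = 157

157 bits


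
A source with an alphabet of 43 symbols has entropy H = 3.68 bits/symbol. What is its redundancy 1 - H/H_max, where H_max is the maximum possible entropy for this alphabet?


H_max = log2(K) = log2(43) = 5.4263 bits/symbol. Redundancy = 1 - H/H_max = 1 - 3.68/5.4263 = 1 - 0.6782 = 0.3218

0.3218


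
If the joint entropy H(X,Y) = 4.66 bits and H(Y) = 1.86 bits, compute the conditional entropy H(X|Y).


H(X|Y) = H(X,Y) - H(Y) = 4.66 - 1.86 = 2.8

2.8 bits


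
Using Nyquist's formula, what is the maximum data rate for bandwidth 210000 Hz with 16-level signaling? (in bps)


Rate = 2 * B * log2(M) = 2 * 210000 * 4.0 = 1680000.0

1680000.0 bps


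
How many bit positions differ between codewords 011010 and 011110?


Count differing positions: . . . ^ . . = 1 differences

1


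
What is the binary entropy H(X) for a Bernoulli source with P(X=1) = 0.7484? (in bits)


H = -p*log2(p) - (1-p)*log2(1-p). -0.7484*log2(0.7484) = 0.312920; -0.2516*log2(0.2516) = 0.500884. H = 0.312920 + 0.500884 = 0.8138

0.8138 bits


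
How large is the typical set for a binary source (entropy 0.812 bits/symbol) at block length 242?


log2|A_typical| = nH = 242 * 0.812 = 196.504, so |A_typical| ~ 2^196.504 = 1.424e+59

1.424e+59


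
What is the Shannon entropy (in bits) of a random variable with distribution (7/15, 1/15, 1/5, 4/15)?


H = -sum(p_i * log2(p_i)). Terms: -(7/15)*log2(7/15) = 0.513117; -(1/15)*log2(1/15) = 0.260459; -(1/5)*log2(1/5) = 0.464386; -(4/15)*log2(4/15) = 0.508504. H = 0.513117 + 0.260459 + 0.464386 + 0.508504 = 1.7465

1.7465 bits


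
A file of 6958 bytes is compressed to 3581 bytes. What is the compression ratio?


Ratio = original / compressed = 6958 / 3581 = 1.943

1.943


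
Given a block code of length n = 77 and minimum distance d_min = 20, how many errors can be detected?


Detection capability = d_min - 1 = 20 - 1 = 19

19 errors


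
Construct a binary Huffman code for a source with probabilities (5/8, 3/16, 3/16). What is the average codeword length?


Huffman construction (repeatedly merge the two least-probable nodes; each merge adds 1 bit to every symbol beneath it): 3/16 + 3/16 = 3/8; 3/8 + 5/8 = 1. Resulting codeword lengths (in the order the probabilities were given): (1, 2, 2). L_avg = sum(p_i * l_i) = 5/8*1 + 3/16*2 + 3/16*2 = 11/8 = 1.375

1.375 bits


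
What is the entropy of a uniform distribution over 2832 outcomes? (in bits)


H = log2(n) = log2(2832) = 11.4676

11.4676 bits


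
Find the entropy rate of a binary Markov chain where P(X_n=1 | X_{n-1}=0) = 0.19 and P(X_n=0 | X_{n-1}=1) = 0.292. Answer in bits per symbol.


Stationary distribution: pi_0 = p10/(p01+p10) = 0.6058, pi_1 = 0.3942. Entropy rate H' = pi_0*H(p01) + pi_1*H(p10) = 0.6058*0.7015 + 0.3942*0.8713 = 0.7684

0.7684 bits/symbol


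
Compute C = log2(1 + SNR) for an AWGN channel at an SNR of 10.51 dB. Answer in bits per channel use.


SNR_linear = 10^(10.51/10) = 11.246; C = log2(1 + SNR_linear) = log2(1 + 11.246) = 3.6142

3.6142 bits/channel use


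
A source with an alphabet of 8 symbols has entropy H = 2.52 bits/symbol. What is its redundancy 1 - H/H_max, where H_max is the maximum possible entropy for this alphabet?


H_max = log2(K) = log2(8) = 3.0 bits/symbol. Redundancy = 1 - H/H_max = 1 - 2.52/3.0 = 1 - 0.84 = 0.16

0.16


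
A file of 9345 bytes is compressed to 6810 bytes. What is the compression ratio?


Ratio = original / compressed = 9345 / 6810 = 1.3722

1.3722


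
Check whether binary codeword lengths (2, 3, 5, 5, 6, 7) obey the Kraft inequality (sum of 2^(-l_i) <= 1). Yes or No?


Kraft sum = sum(2^(-l_i)) = 0.4609, need <= 1. Result: satisfied (a binary prefix-free code with these lengths exists)

Yes


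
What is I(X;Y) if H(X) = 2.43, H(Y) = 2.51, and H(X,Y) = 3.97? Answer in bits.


I(X;Y) = H(X) + H(Y) - H(X,Y) = 2.43 + 2.51 - 3.97 = 0.97

0.97 bits


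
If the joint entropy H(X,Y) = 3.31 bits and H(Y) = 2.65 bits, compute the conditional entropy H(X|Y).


H(X|Y) = H(X,Y) - H(Y) = 3.31 - 2.65 = 0.66

0.66 bits


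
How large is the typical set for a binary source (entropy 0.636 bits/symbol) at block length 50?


log2|A_typical| = nH = 50 * 0.636 = 31.8, so |A_typical| ~ 2^31.8 = 3.739e+09

3.739e+09


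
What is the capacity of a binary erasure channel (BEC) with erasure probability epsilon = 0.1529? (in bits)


C = 1 - epsilon = 1 - 0.1529 = 0.8471

0.8471 bits


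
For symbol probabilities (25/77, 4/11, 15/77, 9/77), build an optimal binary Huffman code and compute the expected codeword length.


Huffman construction (repeatedly merge the two least-probable nodes; each merge adds 1 bit to every symbol beneath it): 9/77 + 15/77 = 24/77; 24/77 + 25/77 = 7/11; 4/11 + 7/11 = 1. Resulting codeword lengths (in the order the probabilities were given): (2, 1, 3, 3). L_avg = sum(p_i * l_i) = 25/77*2 + 4/11*1 + 15/77*3 + 9/77*3 = 150/77 = 1.9481

1.9481 bits


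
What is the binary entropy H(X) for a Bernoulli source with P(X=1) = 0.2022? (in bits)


H = -p*log2(p) - (1-p)*log2(1-p). -0.2022*log2(0.2022) = 0.466303; -0.7978*log2(0.7978) = 0.260004. H = 0.466303 + 0.260004 = 0.7263

0.7263 bits


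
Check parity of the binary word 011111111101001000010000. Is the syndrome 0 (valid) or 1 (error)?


Syndrome = XOR of all bits = 0 XOR 1 XOR 1 XOR 1 XOR 1 XOR 1 XOR 1 XOR 1 XOR 1 XOR 1 XOR 0 XOR 1 XOR 0 XOR 0 XOR 1 XOR 0 XOR 0 XOR 0 XOR 0 XOR 1 XOR 0 XOR 0 XOR 0 XOR 0 = 0

0


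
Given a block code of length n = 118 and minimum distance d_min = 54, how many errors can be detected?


Detection capability = d_min - 1 = 54 - 1 = 53

53 errors


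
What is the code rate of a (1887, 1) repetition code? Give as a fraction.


Rate = k/n = 1/1887

1/1887


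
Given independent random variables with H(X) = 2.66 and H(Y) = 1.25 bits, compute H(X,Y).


For independent variables, H(X,Y) = H(X) + H(Y) = 2.66 + 1.25 = 3.91

3.91 bits


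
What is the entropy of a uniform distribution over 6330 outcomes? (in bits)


H = log2(n) = log2(6330) = 12.628

12.628 bits


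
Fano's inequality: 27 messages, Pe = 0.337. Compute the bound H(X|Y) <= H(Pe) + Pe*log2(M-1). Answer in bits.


H(Pe) = -Pe*log2(Pe) - (1-Pe)*log2(1-Pe) = -0.337*log2(0.337) - 0.663*log2(0.663) = 0.528813 + 0.393105 = 0.9219. Pe*log2(M-1) = 0.337*log2(26) = 1.584048. Bound = H(Pe) + Pe*log2(M-1) = 0.528813 + 0.393105 + 1.584048 = 2.506

2.506 bits


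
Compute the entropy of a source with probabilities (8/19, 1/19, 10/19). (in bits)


H = -sum(p_i * log2(p_i)). Terms: -(8/19)*log2(8/19) = 0.525443; -(1/19)*log2(1/19) = 0.223575; -(10/19)*log2(10/19) = 0.487368. H = 0.525443 + 0.223575 + 0.487368 = 1.2364

1.2364 bits


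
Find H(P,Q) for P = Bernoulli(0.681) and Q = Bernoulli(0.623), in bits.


H(P,Q) = -p*log2(q) - (1-p)*log2(1-q). -0.681*log2(0.623) = 0.464916; -0.319*log2(0.377) = 0.448949. H(P,Q) = 0.464916 + 0.448949 = 0.9139

0.9139 bits


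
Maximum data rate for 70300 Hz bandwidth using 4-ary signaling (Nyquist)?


Rate = 2 * B * log2(M) = 2 * 70300 * 2.0 = 281200.0

281200.0 bps


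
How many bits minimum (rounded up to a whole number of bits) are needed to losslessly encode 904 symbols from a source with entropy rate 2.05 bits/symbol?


Minimum bits >= n * H = 904 * 2.05 = 1853.2, rounded up to a whole number of bits = 1854

1854 bits


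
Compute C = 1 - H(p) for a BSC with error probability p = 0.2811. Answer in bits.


H(p) = -p*log2(p) - (1-p)*log2(1-p) = -0.2811*log2(0.2811) - 0.7189*log2(0.7189) = 0.514650 + 0.342295 = 0.8569. C = 1 - H(p) = 1 - 0.8569 = 0.1431

0.1431 bits


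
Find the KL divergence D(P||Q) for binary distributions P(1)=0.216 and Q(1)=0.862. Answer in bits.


KL = p*log2(p/q) + (1-p)*log2((1-p)/(1-q)) = 0.216*log2(0.216/0.862) + 0.784*log2(0.784/0.138) = 1.5336

1.5336 bits


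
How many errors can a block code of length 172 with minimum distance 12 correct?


Correction capability = floor((d-1)/2) = floor((12-1)/2) = 5

5 errors


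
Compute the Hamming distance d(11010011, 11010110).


Count differing positions: . . . . . ^ . ^ = 2 differences

2


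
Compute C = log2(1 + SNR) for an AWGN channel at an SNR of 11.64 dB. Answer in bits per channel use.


SNR_linear = 10^(11.64/10) = 14.5881; C = log2(1 + SNR_linear) = log2(1 + 14.5881) = 3.9624

3.9624 bits/channel use


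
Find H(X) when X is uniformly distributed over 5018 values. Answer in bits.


H = log2(n) = log2(5018) = 12.2929

12.2929 bits


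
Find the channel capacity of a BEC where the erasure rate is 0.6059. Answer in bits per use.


C = 1 - epsilon = 1 - 0.6059 = 0.3941

0.3941 bits


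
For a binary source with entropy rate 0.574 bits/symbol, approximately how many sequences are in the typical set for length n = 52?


log2|A_typical| = nH = 52 * 0.574 = 29.848, so |A_typical| ~ 2^29.848 = 9.664e+08

9.664e+08


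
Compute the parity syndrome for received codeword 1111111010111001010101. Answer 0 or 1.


Syndrome = XOR of all bits = 1 XOR 1 XOR 1 XOR 1 XOR 1 XOR 1 XOR 1 XOR 0 XOR 1 XOR 0 XOR 1 XOR 1 XOR 1 XOR 0 XOR 0 XOR 1 XOR 0 XOR 1 XOR 0 XOR 1 XOR 0 XOR 1 = 1

1


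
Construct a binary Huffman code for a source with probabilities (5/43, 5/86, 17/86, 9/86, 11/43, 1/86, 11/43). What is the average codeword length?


Huffman construction (repeatedly merge the two least-probable nodes; each merge adds 1 bit to every symbol beneath it): 1/86 + 5/86 = 3/43; 3/43 + 9/86 = 15/86; 5/43 + 15/86 = 25/86; 17/86 + 11/43 = 39/86; 11/43 + 25/86 = 47/86; 39/86 + 47/86 = 1. Resulting codeword lengths (in the order the probabilities were given): (3, 5, 2, 4, 2, 5, 2). L_avg = sum(p_i * l_i) = 5/43*3 + 5/86*5 + 17/86*2 + 9/86*4 + 11/43*2 + 1/86*5 + 11/43*2 = 109/43 = 2.5349

2.5349 bits


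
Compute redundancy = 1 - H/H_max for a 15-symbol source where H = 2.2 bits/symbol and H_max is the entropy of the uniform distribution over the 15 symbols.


H_max = log2(K) = log2(15) = 3.9069 bits/symbol. Redundancy = 1 - H/H_max = 1 - 2.2/3.9069 = 1 - 0.5631 = 0.4369

0.4369


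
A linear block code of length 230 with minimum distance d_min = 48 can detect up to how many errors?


Detection capability = d_min - 1 = 48 - 1 = 47

47 errors


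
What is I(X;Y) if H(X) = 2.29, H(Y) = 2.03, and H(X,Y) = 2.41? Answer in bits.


I(X;Y) = H(X) + H(Y) - H(X,Y) = 2.29 + 2.03 - 2.41 = 1.91

1.91 bits


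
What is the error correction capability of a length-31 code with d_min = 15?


Correction capability = floor((d-1)/2) = floor((15-1)/2) = 7

7 errors


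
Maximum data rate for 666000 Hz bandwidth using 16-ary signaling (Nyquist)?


Rate = 2 * B * log2(M) = 2 * 666000 * 4.0 = 5328000.0

5328000.0 bps


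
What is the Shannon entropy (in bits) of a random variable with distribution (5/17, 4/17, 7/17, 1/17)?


H = -sum(p_i * log2(p_i)). Terms: -(5/17)*log2(5/17) = 0.519275; -(4/17)*log2(4/17) = 0.491168; -(7/17)*log2(7/17) = 0.527103; -(1/17)*log2(1/17) = 0.240439. H = 0.519275 + 0.491168 + 0.527103 + 0.240439 = 1.778

1.778 bits


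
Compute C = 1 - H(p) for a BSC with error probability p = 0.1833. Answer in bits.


H(p) = -p*log2(p) - (1-p)*log2(1-p) = -0.1833*log2(0.1833) - 0.8167*log2(0.8167) = 0.448667 + 0.238576 = 0.6872. C = 1 - H(p) = 1 - 0.6872 = 0.3128

0.3128 bits


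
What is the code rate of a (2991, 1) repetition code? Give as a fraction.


Rate = k/n = 1/2991

1/2991


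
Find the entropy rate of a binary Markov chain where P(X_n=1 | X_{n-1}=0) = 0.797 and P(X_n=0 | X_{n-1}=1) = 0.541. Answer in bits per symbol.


Stationary distribution: pi_0 = p10/(p01+p10) = 0.4043, pi_1 = 0.5957. Entropy rate H' = pi_0*H(p01) + pi_1*H(p10) = 0.4043*0.7279 + 0.5957*0.9951 = 0.8871

0.8871 bits/symbol


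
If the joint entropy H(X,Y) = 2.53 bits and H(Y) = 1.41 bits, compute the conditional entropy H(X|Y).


H(X|Y) = H(X,Y) - H(Y) = 2.53 - 1.41 = 1.12

1.12 bits


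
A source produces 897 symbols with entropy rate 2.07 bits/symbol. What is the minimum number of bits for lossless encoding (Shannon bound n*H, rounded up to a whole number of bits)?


Minimum bits >= n * H = 897 * 2.07 = 1856.79, rounded up to a whole number of bits = 1857

1857 bits


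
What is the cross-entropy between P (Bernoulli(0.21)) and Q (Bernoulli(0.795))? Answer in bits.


H(P,Q) = -p*log2(q) - (1-p)*log2(1-q). -0.21*log2(0.795) = 0.069504; -0.79*log2(0.205) = 1.806180. H(P,Q) = 0.069504 + 1.806180 = 1.8757

1.8757 bits


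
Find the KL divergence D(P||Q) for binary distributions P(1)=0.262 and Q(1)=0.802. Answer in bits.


KL = p*log2(p/q) + (1-p)*log2((1-p)/(1-q)) = 0.262*log2(0.262/0.802) + 0.738*log2(0.738/0.198) = 0.9779

0.9779 bits


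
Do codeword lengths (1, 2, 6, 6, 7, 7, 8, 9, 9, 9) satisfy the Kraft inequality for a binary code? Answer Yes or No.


Kraft sum = sum(2^(-l_i)) = 0.8066, need <= 1. Result: satisfied (a binary prefix-free code with these lengths exists)

Yes


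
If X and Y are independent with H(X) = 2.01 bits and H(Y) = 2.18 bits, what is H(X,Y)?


For independent variables, H(X,Y) = H(X) + H(Y) = 2.01 + 2.18 = 4.19

4.19 bits


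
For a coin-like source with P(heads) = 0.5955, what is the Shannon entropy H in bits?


H = -p*log2(p) - (1-p)*log2(1-p). -0.5955*log2(0.5955) = 0.445331; -0.4045*log2(0.4045) = 0.528191. H = 0.445331 + 0.528191 = 0.9735

0.9735 bits


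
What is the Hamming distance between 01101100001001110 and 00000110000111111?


Count differing positions: . ^ ^ . ^ . ^ . . . ^ ^ ^ . . . ^ = 8 differences

8


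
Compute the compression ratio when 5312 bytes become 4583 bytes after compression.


Ratio = original / compressed = 5312 / 4583 = 1.1591

1.1591


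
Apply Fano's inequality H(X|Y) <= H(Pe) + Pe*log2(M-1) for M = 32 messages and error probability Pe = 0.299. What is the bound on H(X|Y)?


H(Pe) = -Pe*log2(Pe) - (1-Pe)*log2(1-Pe) = -0.299*log2(0.299) - 0.701*log2(0.701) = 0.520793 + 0.359272 = 0.8801. Pe*log2(M-1) = 0.299*log2(31) = 1.481305. Bound = H(Pe) + Pe*log2(M-1) = 0.520793 + 0.359272 + 1.481305 = 2.3614

2.3614 bits


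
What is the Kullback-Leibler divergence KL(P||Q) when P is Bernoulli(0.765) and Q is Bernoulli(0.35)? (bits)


KL = p*log2(p/q) + (1-p)*log2((1-p)/(1-q)) = 0.765*log2(0.765/0.35) + 0.235*log2(0.235/0.65) = 0.5181

0.5181 bits


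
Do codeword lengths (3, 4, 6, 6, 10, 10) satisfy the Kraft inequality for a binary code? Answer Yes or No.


Kraft sum = sum(2^(-l_i)) = 0.2207, need <= 1. Result: satisfied (a binary prefix-free code with these lengths exists)

Yes


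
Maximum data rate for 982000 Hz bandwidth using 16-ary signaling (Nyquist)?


Rate = 2 * B * log2(M) = 2 * 982000 * 4.0 = 7856000.0

7856000.0 bps


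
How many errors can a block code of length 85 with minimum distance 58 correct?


Correction capability = floor((d-1)/2) = floor((58-1)/2) = 28

28 errors


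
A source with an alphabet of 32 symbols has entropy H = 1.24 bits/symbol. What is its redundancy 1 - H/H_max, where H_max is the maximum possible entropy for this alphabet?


H_max = log2(K) = log2(32) = 5.0 bits/symbol. Redundancy = 1 - H/H_max = 1 - 1.24/5.0 = 1 - 0.248 = 0.752

0.752


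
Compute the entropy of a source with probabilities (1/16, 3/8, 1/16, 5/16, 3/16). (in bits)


H = -sum(p_i * log2(p_i)). Terms: -(1/16)*log2(1/16) = 0.250000; -(3/8)*log2(3/8) = 0.530639; -(1/16)*log2(1/16) = 0.250000; -(5/16)*log2(5/16) = 0.524397; -(3/16)*log2(3/16) = 0.452820. H = 0.250000 + 0.530639 + 0.250000 + 0.524397 + 0.452820 = 2.0079

2.0079 bits


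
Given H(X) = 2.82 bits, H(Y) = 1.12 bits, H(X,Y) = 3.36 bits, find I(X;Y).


I(X;Y) = H(X) + H(Y) - H(X,Y) = 2.82 + 1.12 - 3.36 = 0.58

0.58 bits


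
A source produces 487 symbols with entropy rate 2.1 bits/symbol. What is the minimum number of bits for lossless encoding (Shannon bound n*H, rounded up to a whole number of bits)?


Minimum bits >= n * H = 487 * 2.1 = 1022.7, rounded up to a whole number of bits = 1023

1023 bits


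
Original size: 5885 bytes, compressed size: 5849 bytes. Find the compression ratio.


Ratio = original / compressed = 5885 / 5849 = 1.0062

1.0062


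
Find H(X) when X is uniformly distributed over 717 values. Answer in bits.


H = log2(n) = log2(717) = 9.4858

9.4858 bits


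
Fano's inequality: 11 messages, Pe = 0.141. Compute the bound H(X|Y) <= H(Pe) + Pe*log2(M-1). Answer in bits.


H(Pe) = -Pe*log2(Pe) - (1-Pe)*log2(1-Pe) = -0.141*log2(0.141) - 0.859*log2(0.859) = 0.398499 + 0.188353 = 0.5869. Pe*log2(M-1) = 0.141*log2(10) = 0.468392. Bound = H(Pe) + Pe*log2(M-1) = 0.398499 + 0.188353 + 0.468392 = 1.0552

1.0552 bits


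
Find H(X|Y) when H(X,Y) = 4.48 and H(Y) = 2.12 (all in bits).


H(X|Y) = H(X,Y) - H(Y) = 4.48 - 2.12 = 2.36

2.36 bits


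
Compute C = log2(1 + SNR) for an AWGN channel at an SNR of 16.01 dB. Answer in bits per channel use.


SNR_linear = 10^(16.01/10) = 39.9025; C = log2(1 + SNR_linear) = log2(1 + 39.9025) = 5.3541

5.3541 bits/channel use


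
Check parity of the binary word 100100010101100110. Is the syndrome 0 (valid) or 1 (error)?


Syndrome = XOR of all bits = 1 XOR 0 XOR 0 XOR 1 XOR 0 XOR 0 XOR 0 XOR 1 XOR 0 XOR 1 XOR 0 XOR 1 XOR 1 XOR 0 XOR 0 XOR 1 XOR 1 XOR 0 = 0

0


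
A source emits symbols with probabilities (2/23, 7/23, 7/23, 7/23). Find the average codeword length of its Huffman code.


Huffman construction (repeatedly merge the two least-probable nodes; each merge adds 1 bit to every symbol beneath it): 2/23 + 7/23 = 9/23; 7/23 + 7/23 = 14/23; 9/23 + 14/23 = 1. Resulting codeword lengths (in the order the probabilities were given): (2, 2, 2, 2). L_avg = sum(p_i * l_i) = 2/23*2 + 7/23*2 + 7/23*2 + 7/23*2 = 2

2.0 bits


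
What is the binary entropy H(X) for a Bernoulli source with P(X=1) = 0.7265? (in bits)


H = -p*log2(p) - (1-p)*log2(1-p). -0.7265*log2(0.7265) = 0.334891; -0.2735*log2(0.2735) = 0.511551. H = 0.334891 + 0.511551 = 0.8464

0.8464 bits


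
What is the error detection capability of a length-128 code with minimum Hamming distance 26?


Detection capability = d_min - 1 = 26 - 1 = 25

25 errors


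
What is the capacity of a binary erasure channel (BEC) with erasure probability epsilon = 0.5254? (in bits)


C = 1 - epsilon = 1 - 0.5254 = 0.4746

0.4746 bits


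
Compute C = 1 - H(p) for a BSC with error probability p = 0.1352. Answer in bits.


H(p) = -p*log2(p) - (1-p)*log2(1-p) = -0.1352*log2(0.1352) - 0.8648*log2(0.8648) = 0.390300 + 0.181229 = 0.5715. C = 1 - H(p) = 1 - 0.5715 = 0.4285

0.4285 bits


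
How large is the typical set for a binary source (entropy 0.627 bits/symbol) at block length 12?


log2|A_typical| = nH = 12 * 0.627 = 7.524, so |A_typical| ~ 2^7.524 = 1.841e+02

1.841e+02


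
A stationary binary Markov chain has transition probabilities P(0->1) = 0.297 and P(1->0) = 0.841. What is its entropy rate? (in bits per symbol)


Stationary distribution: pi_0 = p10/(p01+p10) = 0.739, pi_1 = 0.261. Entropy rate H' = pi_0*H(p01) + pi_1*H(p10) = 0.739*0.8776 + 0.261*0.6319 = 0.8135

0.8135 bits/symbol


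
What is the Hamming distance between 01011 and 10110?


Count differing positions: ^ ^ ^ . ^ = 4 differences

4


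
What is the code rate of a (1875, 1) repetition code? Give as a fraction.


Rate = k/n = 1/1875

1/1875


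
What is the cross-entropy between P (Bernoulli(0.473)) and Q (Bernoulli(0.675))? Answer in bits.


H(P,Q) = -p*log2(q) - (1-p)*log2(1-q). -0.473*log2(0.675) = 0.268210; -0.527*log2(0.325) = 0.854524. H(P,Q) = 0.268210 + 0.854524 = 1.1227

1.1227 bits


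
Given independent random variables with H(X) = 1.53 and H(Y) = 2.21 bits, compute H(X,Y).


For independent variables, H(X,Y) = H(X) + H(Y) = 1.53 + 2.21 = 3.74

3.74 bits


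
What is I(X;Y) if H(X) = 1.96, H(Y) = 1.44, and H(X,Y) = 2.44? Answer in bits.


I(X;Y) = H(X) + H(Y) - H(X,Y) = 1.96 + 1.44 - 2.44 = 0.96

0.96 bits


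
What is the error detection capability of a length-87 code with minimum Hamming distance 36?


Detection capability = d_min - 1 = 36 - 1 = 35

35 errors


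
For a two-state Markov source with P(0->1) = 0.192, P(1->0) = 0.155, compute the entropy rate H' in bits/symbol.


Stationary distribution: pi_0 = p10/(p01+p10) = 0.4467, pi_1 = 0.5533. Entropy rate H' = pi_0*H(p01) + pi_1*H(p10) = 0.4467*0.7056 + 0.5533*0.6222 = 0.6595

0.6595 bits/symbol


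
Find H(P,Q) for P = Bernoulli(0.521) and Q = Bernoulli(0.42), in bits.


H(P,Q) = -p*log2(q) - (1-p)*log2(1-q). -0.521*log2(0.42) = 0.652052; -0.479*log2(0.58) = 0.376434. H(P,Q) = 0.652052 + 0.376434 = 1.0285

1.0285 bits


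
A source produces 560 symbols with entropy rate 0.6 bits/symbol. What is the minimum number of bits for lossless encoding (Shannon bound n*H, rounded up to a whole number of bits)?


Minimum bits >= n * H = 560 * 0.6 = 336.0, rounded up to a whole number of bits = 336

336 bits


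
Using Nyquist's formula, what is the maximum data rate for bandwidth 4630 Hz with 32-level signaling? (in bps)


Rate = 2 * B * log2(M) = 2 * 4630 * 5.0 = 46300.0

46300.0 bps


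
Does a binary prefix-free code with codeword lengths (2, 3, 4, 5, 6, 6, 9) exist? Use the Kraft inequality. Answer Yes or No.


Kraft sum = sum(2^(-l_i)) = 0.502, need <= 1. Result: satisfied (a binary prefix-free code with these lengths exists)

Yes


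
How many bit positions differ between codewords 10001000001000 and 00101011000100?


Count differing positions: ^ . ^ . . . ^ ^ . . ^ ^ . . = 6 differences

6


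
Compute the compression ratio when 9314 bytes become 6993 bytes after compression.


Ratio = original / compressed = 9314 / 6993 = 1.3319

1.3319


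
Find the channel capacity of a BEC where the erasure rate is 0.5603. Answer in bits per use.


C = 1 - epsilon = 1 - 0.5603 = 0.4397

0.4397 bits


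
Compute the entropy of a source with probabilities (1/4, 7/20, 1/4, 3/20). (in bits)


H = -sum(p_i * log2(p_i)). Terms: -(1/4)*log2(1/4) = 0.500000; -(7/20)*log2(7/20) = 0.530101; -(1/4)*log2(1/4) = 0.500000; -(3/20)*log2(3/20) = 0.410545. H = 0.500000 + 0.530101 + 0.500000 + 0.410545 = 1.9406

1.9406 bits


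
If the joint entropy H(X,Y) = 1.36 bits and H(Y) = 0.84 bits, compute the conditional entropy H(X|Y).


H(X|Y) = H(X,Y) - H(Y) = 1.36 - 0.84 = 0.52

0.52 bits


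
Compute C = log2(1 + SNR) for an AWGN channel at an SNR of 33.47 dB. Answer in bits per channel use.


SNR_linear = 10^(33.47/10) = 2223.3099; C = log2(1 + SNR_linear) = log2(1 + 2223.3099) = 11.1191

11.1191 bits/channel use


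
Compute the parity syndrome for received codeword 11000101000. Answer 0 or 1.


Syndrome = XOR of all bits = 1 XOR 1 XOR 0 XOR 0 XOR 0 XOR 1 XOR 0 XOR 1 XOR 0 XOR 0 XOR 0 = 0

0


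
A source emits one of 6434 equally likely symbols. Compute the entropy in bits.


H = log2(n) = log2(6434) = 12.6515

12.6515 bits


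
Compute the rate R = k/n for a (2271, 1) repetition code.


Rate = k/n = 1/2271

1/2271


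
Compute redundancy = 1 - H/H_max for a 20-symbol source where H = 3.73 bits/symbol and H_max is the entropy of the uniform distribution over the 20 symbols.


H_max = log2(K) = log2(20) = 4.3219 bits/symbol. Redundancy = 1 - H/H_max = 1 - 3.73/4.3219 = 1 - 0.863 = 0.137

0.137


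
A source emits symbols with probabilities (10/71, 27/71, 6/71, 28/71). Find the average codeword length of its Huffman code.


Huffman construction (repeatedly merge the two least-probable nodes; each merge adds 1 bit to every symbol beneath it): 6/71 + 10/71 = 16/71; 16/71 + 27/71 = 43/71; 28/71 + 43/71 = 1. Resulting codeword lengths (in the order the probabilities were given): (3, 2, 3, 1). L_avg = sum(p_i * l_i) = 10/71*3 + 27/71*2 + 6/71*3 + 28/71*1 = 130/71 = 1.831

1.831 bits


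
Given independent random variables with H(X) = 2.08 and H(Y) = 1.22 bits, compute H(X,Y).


For independent variables, H(X,Y) = H(X) + H(Y) = 2.08 + 1.22 = 3.3

3.3 bits


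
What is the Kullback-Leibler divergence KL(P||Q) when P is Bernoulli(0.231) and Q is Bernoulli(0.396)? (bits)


KL = p*log2(p/q) + (1-p)*log2((1-p)/(1-q)) = 0.231*log2(0.231/0.396) + 0.769*log2(0.769/0.604) = 0.0883

0.0883 bits


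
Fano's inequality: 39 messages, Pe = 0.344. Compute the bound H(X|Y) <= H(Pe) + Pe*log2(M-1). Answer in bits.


H(Pe) = -Pe*log2(Pe) - (1-Pe)*log2(1-Pe) = -0.344*log2(0.344) - 0.656*log2(0.656) = 0.529595 + 0.399000 = 0.9286. Pe*log2(M-1) = 0.344*log2(38) = 1.805287. Bound = H(Pe) + Pe*log2(M-1) = 0.529595 + 0.399000 + 1.805287 = 2.7339

2.7339 bits


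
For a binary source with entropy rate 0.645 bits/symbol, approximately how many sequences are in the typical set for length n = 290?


log2|A_typical| = nH = 290 * 0.645 = 187.05, so |A_typical| ~ 2^187.05 = 2.031e+56

2.031e+56


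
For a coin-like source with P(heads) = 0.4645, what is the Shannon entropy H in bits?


H = -p*log2(p) - (1-p)*log2(1-p). -0.4645*log2(0.4645) = 0.513853; -0.5355*log2(0.5355) = 0.482508. H = 0.513853 + 0.482508 = 0.9964

0.9964 bits


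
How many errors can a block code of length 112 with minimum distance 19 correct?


Correction capability = floor((d-1)/2) = floor((19-1)/2) = 9

9 errors


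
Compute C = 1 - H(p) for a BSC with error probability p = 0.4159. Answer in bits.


H(p) = -p*log2(p) - (1-p)*log2(1-p) = -0.4159*log2(0.4159) - 0.5841*log2(0.5841) = 0.526401 + 0.453094 = 0.9795. C = 1 - H(p) = 1 - 0.9795 = 0.0205

0.0205 bits


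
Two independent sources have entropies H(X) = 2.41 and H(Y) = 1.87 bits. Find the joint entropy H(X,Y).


For independent variables, H(X,Y) = H(X) + H(Y) = 2.41 + 1.87 = 4.28

4.28 bits


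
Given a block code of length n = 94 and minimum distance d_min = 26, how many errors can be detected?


Detection capability = d_min - 1 = 26 - 1 = 25

25 errors


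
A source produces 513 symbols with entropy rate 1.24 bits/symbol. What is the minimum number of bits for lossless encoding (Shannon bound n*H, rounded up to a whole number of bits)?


Minimum bits >= n * H = 513 * 1.24 = 636.12, rounded up to a whole number of bits = 637

637 bits
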